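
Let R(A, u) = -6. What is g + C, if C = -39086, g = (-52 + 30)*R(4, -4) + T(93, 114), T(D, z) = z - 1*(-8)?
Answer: -38832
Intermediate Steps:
T(D, z) = 8 + z (T(D, z) = z + 8 = 8 + z)
g = 254 (g = (-52 + 30)*(-6) + (8 + 114) = -22*(-6) + 122 = 132 + 122 = 254)
g + C = 254 - 39086 = -38832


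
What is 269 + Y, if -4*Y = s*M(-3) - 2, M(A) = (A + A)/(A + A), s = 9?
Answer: 1069/4 ≈ 267.25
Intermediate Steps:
M(A) = 1 (M(A) = (2*A)/((2*A)) = (2*A)*(1/(2*A)) = 1)
Y = -7/4 (Y = -(9*1 - 2)/4 = -(9 - 2)/4 = -1/4*7 = -7/4 ≈ -1.7500)
269 + Y = 269 - 7/4 = 1069/4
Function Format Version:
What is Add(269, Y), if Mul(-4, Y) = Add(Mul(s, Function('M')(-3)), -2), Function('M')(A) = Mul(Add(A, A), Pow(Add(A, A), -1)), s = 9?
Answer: Rational(1069, 4) ≈ 267.25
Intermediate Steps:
Function('M')(A) = 1 (Function('M')(A) = Mul(Mul(2, A), Pow(Mul(2, A), -1)) = Mul(Mul(2, A), Mul(Rational(1, 2), Pow(A, -1))) = 1)
Y = Rational(-7, 4) (Y = Mul(Rational(-1, 4), Add(Mul(9, 1), -2)) = Mul(Rational(-1, 4), Add(9, -2)) = Mul(Rational(-1, 4), 7) = Rational(-7, 4) ≈ -1.7500)
Add(269, Y) = Add(269, Rational(-7, 4)) = Rational(1069, 4)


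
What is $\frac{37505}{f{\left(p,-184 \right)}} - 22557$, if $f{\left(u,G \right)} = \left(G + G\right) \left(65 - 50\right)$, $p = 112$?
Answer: $- \frac{24910429}{1104} \approx -22564.0$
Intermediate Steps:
$f{\left(u,G \right)} = 30 G$ ($f{\left(u,G \right)} = 2 G 15 = 30 G$)
$\frac{37505}{f{\left(p,-184 \right)}} - 22557 = \frac{37505}{30 \left(-184\right)} - 22557 = \frac{37505}{-5520} - 22557 = 37505 \left(- \frac{1}{5520}\right) - 22557 = - \frac{7501}{1104} - 22557 = - \frac{24910429}{1104}$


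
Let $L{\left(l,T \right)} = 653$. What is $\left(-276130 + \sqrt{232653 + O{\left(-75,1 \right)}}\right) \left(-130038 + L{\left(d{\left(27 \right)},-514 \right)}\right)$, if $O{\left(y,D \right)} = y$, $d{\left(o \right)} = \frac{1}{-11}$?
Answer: $35727080050 - 388155 \sqrt{25842} \approx 3.5665 \cdot 10^{10}$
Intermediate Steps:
$d{\left(o \right)} = - \frac{1}{11}$
$\left(-276130 + \sqrt{232653 + O{\left(-75,1 \right)}}\right) \left(-130038 + L{\left(d{\left(27 \right)},-514 \right)}\right) = \left(-276130 + \sqrt{232653 - 75}\right) \left(-130038 + 653\right) = \left(-276130 + \sqrt{232578}\right) \left(-129385\right) = \left(-276130 + 3 \sqrt{25842}\right) \left(-129385\right) = 35727080050 - 388155 \sqrt{25842}$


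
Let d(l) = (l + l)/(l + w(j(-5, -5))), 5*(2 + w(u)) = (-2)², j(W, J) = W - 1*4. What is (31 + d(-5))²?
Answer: 1022121/961 ≈ 1063.6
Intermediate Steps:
j(W, J) = -4 + W (j(W, J) = W - 4 = -4 + W)
w(u) = -6/5 (w(u) = -2 + (⅕)*(-2)² = -2 + (⅕)*4 = -2 + ⅘ = -6/5)
d(l) = 2*l/(-6/5 + l) (d(l) = (l + l)/(l - 6/5) = (2*l)/(-6/5 + l) = 2*l/(-6/5 + l))
(31 + d(-5))² = (31 + 10*(-5)/(-6 + 5*(-5)))² = (31 + 10*(-5)/(-6 - 25))² = (31 + 10*(-5)/(-31))² = (31 + 10*(-5)*(-1/31))² = (31 + 50/31)² = (1011/31)² = 1022121/961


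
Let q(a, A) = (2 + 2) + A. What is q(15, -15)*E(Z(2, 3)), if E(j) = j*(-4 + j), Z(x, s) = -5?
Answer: -495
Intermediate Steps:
q(a, A) = 4 + A
q(15, -15)*E(Z(2, 3)) = (4 - 15)*(-5*(-4 - 5)) = -(-55)*(-9) = -11*45 = -495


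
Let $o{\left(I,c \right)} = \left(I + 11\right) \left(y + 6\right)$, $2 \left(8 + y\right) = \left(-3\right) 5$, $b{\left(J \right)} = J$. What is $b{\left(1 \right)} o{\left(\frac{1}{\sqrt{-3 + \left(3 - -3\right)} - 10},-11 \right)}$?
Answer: $- \frac{20083}{194} + \frac{19 \sqrt{3}}{194} \approx -103.35$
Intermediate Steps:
$y = - \frac{31}{2}$ ($y = -8 + \frac{\left(-3\right) 5}{2} = -8 + \frac{1}{2} \left(-15\right) = -8 - \frac{15}{2} = - \frac{31}{2} \approx -15.5$)
$o{\left(I,c \right)} = - \frac{209}{2} - \frac{19 I}{2}$ ($o{\left(I,c \right)} = \left(I + 11\right) \left(- \frac{31}{2} + 6\right) = \left(11 + I\right) \left(- \frac{19}{2}\right) = - \frac{209}{2} - \frac{19 I}{2}$)
$b{\left(1 \right)} o{\left(\frac{1}{\sqrt{-3 + \left(3 - -3\right)} - 10},-11 \right)} = 1 \left(- \frac{209}{2} - \frac{19}{2 \left(\sqrt{-3 + \left(3 - -3\right)} - 10\right)}\right) = 1 \left(- \frac{209}{2} - \frac{19}{2 \left(\sqrt{-3 + \left(3 + 3\right)} - 10\right)}\right) = 1 \left(- \frac{209}{2} - \frac{19}{2 \left(\sqrt{-3 + 6} - 10\right)}\right) = 1 \left(- \frac{209}{2} - \frac{19}{2 \left(\sqrt{3} - 10\right)}\right) = 1 \left(- \frac{209}{2} - \frac{19}{2 \left(-10 + \sqrt{3}\right)}\right) = - \frac{209}{2} - \frac{19}{2 \left(-10 + \sqrt{3}\right)}$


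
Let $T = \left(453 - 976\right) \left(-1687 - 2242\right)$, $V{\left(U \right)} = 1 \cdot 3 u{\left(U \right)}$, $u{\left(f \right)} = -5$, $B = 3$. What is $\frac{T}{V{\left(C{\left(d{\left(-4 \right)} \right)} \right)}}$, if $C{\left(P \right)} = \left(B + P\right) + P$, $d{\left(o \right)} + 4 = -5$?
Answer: $- \frac{2054867}{15} \approx -1.3699 \cdot 10^{5}$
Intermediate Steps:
$d{\left(o \right)} = -9$ ($d{\left(o \right)} = -4 - 5 = -9$)
$C{\left(P \right)} = 3 + 2 P$ ($C{\left(P \right)} = \left(3 + P\right) + P = 3 + 2 P$)
$V{\left(U \right)} = -15$ ($V{\left(U \right)} = 1 \cdot 3 \left(-5\right) = 3 \left(-5\right) = -15$)
$T = 2054867$ ($T = \left(-523\right) \left(-3929\right) = 2054867$)
$\frac{T}{V{\left(C{\left(d{\left(-4 \right)} \right)} \right)}} = \frac{2054867}{-15} = 2054867 \left(- \frac{1}{15}\right) = - \frac{2054867}{15}$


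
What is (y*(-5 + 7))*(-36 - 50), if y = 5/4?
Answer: -215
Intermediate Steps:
y = 5/4 (y = 5*(¼) = 5/4 ≈ 1.2500)
(y*(-5 + 7))*(-36 - 50) = (5*(-5 + 7)/4)*(-36 - 50) = ((5/4)*2)*(-86) = (5/2)*(-86) = -215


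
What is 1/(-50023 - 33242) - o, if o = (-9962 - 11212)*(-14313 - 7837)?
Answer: -39051626386501/83265 ≈ -4.6900e+8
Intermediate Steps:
o = 469004100 (o = -21174*(-22150) = 469004100)
1/(-50023 - 33242) - o = 1/(-50023 - 33242) - 1*469004100 = 1/(-83265) - 469004100 = -1/83265 - 469004100 = -39051626386501/83265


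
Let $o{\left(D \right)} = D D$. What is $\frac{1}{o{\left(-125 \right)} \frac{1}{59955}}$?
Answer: $\frac{11991}{3125} \approx 3.8371$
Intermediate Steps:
$o{\left(D \right)} = D^{2}$
$\frac{1}{o{\left(-125 \right)} \frac{1}{59955}} = \frac{1}{\left(-125\right)^{2} \cdot \frac{1}{59955}} = \frac{1}{15625 \cdot \frac{1}{59955}} = \frac{1}{\frac{3125}{11991}} = \frac{11991}{3125}$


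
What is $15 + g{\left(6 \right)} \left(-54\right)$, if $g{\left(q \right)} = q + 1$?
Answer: $-363$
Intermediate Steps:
$g{\left(q \right)} = 1 + q$
$15 + g{\left(6 \right)} \left(-54\right) = 15 + \left(1 + 6\right) \left(-54\right) = 15 + 7 \left(-54\right) = 15 - 378 = -363$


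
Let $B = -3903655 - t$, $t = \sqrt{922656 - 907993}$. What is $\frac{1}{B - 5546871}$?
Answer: $- \frac{9450526}{89312441662013} + \frac{\sqrt{14663}}{89312441662013} \approx -1.0581 \cdot 10^{-7}$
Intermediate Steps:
$t = \sqrt{14663} \approx 121.09$
$B = -3903655 - \sqrt{14663} \approx -3.9038 \cdot 10^{6}$
$\frac{1}{B - 5546871} = \frac{1}{\left(-3903655 - \sqrt{14663}\right) - 5546871} = \frac{1}{-9450526 - \sqrt{14663}}$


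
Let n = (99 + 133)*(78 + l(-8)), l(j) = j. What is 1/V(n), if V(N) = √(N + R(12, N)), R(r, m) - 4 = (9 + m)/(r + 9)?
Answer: √7504833/357373 ≈ 0.0076656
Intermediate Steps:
R(r, m) = 4 + (9 + m)/(9 + r) (R(r, m) = 4 + (9 + m)/(r + 9) = 4 + (9 + m)/(9 + r))
n = 16240 (n = (99 + 133)*(78 - 8) = 232*70 = 16240)
V(N) = √(31/7 + 22*N/21) (V(N) = √(N + (45 + N + 4*12)/(9 + 12)) = √(N + (45 + N + 48)/21) = √(N + (93 + N)/21) = √(N + (31/7 + N/21)) = √(31/7 + 22*N/21))
1/V(n) = 1/(√(1953 + 462*16240)/21) = 1/(√(1953 + 7502880)/21) = 1/(√7504833/21) = √7504833/357373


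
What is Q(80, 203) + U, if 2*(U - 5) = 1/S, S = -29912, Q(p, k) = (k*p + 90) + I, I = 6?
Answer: 977583983/59824 ≈ 16341.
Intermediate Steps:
Q(p, k) = 96 + k*p (Q(p, k) = (k*p + 90) + 6 = (90 + k*p) + 6 = 96 + k*p)
U = 299119/59824 (U = 5 + (½)/(-29912) = 5 + (½)*(-1/29912) = 5 - 1/59824 = 299119/59824 ≈ 5.0000)
Q(80, 203) + U = (96 + 203*80) + 299119/59824 = (96 + 16240) + 299119/59824 = 16336 + 299119/59824 = 977583983/59824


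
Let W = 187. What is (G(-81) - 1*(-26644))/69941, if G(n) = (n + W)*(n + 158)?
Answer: 34806/69941 ≈ 0.49765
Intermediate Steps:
G(n) = (158 + n)*(187 + n) (G(n) = (n + 187)*(n + 158) = (187 + n)*(158 + n) = (158 + n)*(187 + n))
(G(-81) - 1*(-26644))/69941 = ((29546 + (-81)² + 345*(-81)) - 1*(-26644))/69941 = ((29546 + 6561 - 27945) + 26644)*(1/69941) = (8162 + 26644)*(1/69941) = 34806*(1/69941) = 34806/69941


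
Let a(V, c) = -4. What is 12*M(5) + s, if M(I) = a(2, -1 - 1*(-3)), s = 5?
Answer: -43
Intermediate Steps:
M(I) = -4
12*M(5) + s = 12*(-4) + 5 = -48 + 5 = -43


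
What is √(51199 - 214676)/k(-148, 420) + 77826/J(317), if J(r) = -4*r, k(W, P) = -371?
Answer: -38913/634 - I*√163477/371 ≈ -61.377 - 1.0898*I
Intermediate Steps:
√(51199 - 214676)/k(-148, 420) + 77826/J(317) = √(51199 - 214676)/(-371) + 77826/((-4*317)) = √(-163477)*(-1/371) + 77826/(-1268) = (I*√163477)*(-1/371) + 77826*(-1/1268) = -I*√163477/371 - 38913/634 = -38913/634 - I*√163477/371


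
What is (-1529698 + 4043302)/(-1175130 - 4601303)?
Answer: -2513604/5776433 ≈ -0.43515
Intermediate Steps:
(-1529698 + 4043302)/(-1175130 - 4601303) = 2513604/(-5776433) = 2513604*(-1/5776433) = -2513604/5776433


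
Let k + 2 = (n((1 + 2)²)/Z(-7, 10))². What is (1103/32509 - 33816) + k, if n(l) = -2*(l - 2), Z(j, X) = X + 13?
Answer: -581570017247/17197261 ≈ -33818.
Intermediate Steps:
Z(j, X) = 13 + X
n(l) = 4 - 2*l (n(l) = -2*(-2 + l) = 4 - 2*l)
k = -862/529 (k = -2 + ((4 - 2*(1 + 2)²)/(13 + 10))² = -2 + ((4 - 2*3²)/23)² = -2 + ((4 - 2*9)*(1/23))² = -2 + ((4 - 18)*(1/23))² = -2 + (-14*1/23)² = -2 + (-14/23)² = -2 + 196/529 = -862/529 ≈ -1.6295)
(1103/32509 - 33816) + k = (1103/32509 - 33816) - 862/529 = -1099323241/32509 - 862/529 = -581570017247/17197261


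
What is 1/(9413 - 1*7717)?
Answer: 1/1696 ≈ 0.00058962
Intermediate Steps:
1/(9413 - 1*7717) = 1/(9413 - 7717) = 1/1696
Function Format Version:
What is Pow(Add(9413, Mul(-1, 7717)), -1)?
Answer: Rational(1, 1696) ≈ 0.00058962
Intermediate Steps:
Pow(Add(9413, Mul(-1, 7717)), -1) = Pow(Add(9413, -7717), -1) = Pow(1696, -1) = Rational(1, 1696)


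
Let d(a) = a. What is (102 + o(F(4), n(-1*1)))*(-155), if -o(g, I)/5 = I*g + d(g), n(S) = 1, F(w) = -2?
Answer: -18910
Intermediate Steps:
o(g, I) = -5*g - 5*I*g (o(g, I) = -5*(I*g + g) = -5*(g + I*g) = -5*g - 5*I*g)
(102 + o(F(4), n(-1*1)))*(-155) = (102 + 5*(-2)*(-1 - 1*1))*(-155) = (102 + 5*(-2)*(-1 - 1))*(-155) = (102 + 5*(-2)*(-2))*(-155) = (102 + 20)*(-155) = 122*(-155) = -18910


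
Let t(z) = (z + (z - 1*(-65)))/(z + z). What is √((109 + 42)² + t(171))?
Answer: √296337262/114 ≈ 151.00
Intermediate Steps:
t(z) = (65 + 2*z)/(2*z) (t(z) = (z + (z + 65))/((2*z)) = (z + (65 + z))*(1/(2*z)) = (65 + 2*z)*(1/(2*z)) = (65 + 2*z)/(2*z))
√((109 + 42)² + t(171)) = √((109 + 42)² + (65/2 + 171)/171) = √(151² + (1/171)*(407/2)) = √(22801 + 407/342) = √(7798349/342) = √296337262/114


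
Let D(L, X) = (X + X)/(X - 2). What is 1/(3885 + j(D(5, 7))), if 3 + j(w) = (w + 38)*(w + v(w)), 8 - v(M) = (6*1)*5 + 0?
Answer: 25/77466 ≈ 0.00032272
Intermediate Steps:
D(L, X) = 2*X/(-2 + X) (D(L, X) = (2*X)/(-2 + X) = 2*X/(-2 + X))
v(M) = -22 (v(M) = 8 - ((6*1)*5 + 0) = 8 - (6*5 + 0) = 8 - (30 + 0) = 8 - 1*30 = 8 - 30 = -22)
j(w) = -3 + (-22 + w)*(38 + w) (j(w) = -3 + (w + 38)*(w - 22) = -3 + (38 + w)*(-22 + w) = -3 + (-22 + w)*(38 + w))
1/(3885 + j(D(5, 7))) = 1/(3885 + (-839 + (2*7/(-2 + 7))² + 16*(2*7/(-2 + 7)))) = 1/(3885 + (-839 + (2*7/5)² + 16*(2*7/5))) = 1/(3885 + (-839 + (2*7*(⅕))² + 16*(2*7*(⅕)))) = 1/(3885 + (-839 + (14/5)² + 16*(14/5))) = 1/(3885 + (-839 + 196/25 + 224/5)) = 1/(3885 - 19659/25) = 1/(77466/25) = 25/77466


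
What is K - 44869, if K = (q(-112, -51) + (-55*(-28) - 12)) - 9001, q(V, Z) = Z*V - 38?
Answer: -46668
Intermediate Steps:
q(V, Z) = -38 + V*Z (q(V, Z) = V*Z - 38 = -38 + V*Z)
K = -1799 (K = ((-38 - 112*(-51)) + (-55*(-28) - 12)) - 9001 = ((-38 + 5712) + (1540 - 12)) - 9001 = (5674 + 1528) - 9001 = 7202 - 9001 = -1799)
K - 44869 = -1799 - 44869 = -46668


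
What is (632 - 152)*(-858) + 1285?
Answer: -410555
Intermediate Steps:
(632 - 152)*(-858) + 1285 = 480*(-858) + 1285 = -411840 + 1285 = -410555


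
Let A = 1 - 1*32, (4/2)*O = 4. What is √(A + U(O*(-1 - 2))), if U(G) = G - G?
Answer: I*√31 ≈ 5.5678*I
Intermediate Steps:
O = 2 (O = (½)*4 = 2)
U(G) = 0
A = -31 (A = 1 - 32 = -31)
√(A + U(O*(-1 - 2))) = √(-31 + 0) = √(-31) = I*√31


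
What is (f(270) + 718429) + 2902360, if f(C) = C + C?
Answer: 3621329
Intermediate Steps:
f(C) = 2*C
(f(270) + 718429) + 2902360 = (2*270 + 718429) + 2902360 = (540 + 718429) + 2902360 = 718969 + 2902360 = 3621329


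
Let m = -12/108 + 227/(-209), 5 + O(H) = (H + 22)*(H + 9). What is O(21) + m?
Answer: 2414833/1881 ≈ 1283.8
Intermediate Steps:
O(H) = -5 + (9 + H)*(22 + H) (O(H) = -5 + (H + 22)*(H + 9) = -5 + (22 + H)*(9 + H) = -5 + (9 + H)*(22 + H))
m = -2252/1881 (m = -12*1/108 + 227*(-1/209) = -⅑ - 227/209 = -2252/1881 ≈ -1.1972)
O(21) + m = (193 + 21² + 31*21) - 2252/1881 = (193 + 441 + 651) - 2252/1881 = 1285 - 2252/1881 = 2414833/1881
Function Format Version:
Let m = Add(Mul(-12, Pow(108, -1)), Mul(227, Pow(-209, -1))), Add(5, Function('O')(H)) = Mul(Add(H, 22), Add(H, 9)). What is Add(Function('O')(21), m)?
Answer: Rational(2414833, 1881) ≈ 1283.8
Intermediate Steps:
Function('O')(H) = Add(-5, Mul(Add(9, H), Add(22, H))) (Function('O')(H) = Add(-5, Mul(Add(H, 22), Add(H, 9))) = Add(-5, Mul(Add(22, H), Add(9, H))) = Add(-5, Mul(Add(9, H), Add(22, H))))
m = Rational(-2252, 1881) (m = Add(Mul(-12, Rational(1, 108)), Mul(227, Rational(-1, 209))) = Add(Rational(-1, 9), Rational(-227, 209)) = Rational(-2252, 1881) ≈ -1.1972)
Add(Function('O')(21), m) = Add(Add(193, Pow(21, 2), Mul(31, 21)), Rational(-2252, 1881)) = Add(Add(193, 441, 651), Rational(-2252, 1881)) = Add(1285, Rational(-2252, 1881)) = Rational(2414833, 1881)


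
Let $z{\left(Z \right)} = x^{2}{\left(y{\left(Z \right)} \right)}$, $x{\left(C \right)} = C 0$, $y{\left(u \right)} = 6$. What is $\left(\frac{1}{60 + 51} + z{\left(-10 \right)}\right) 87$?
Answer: $\frac{29}{37} \approx 0.78378$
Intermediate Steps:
$x{\left(C \right)} = 0$
$z{\left(Z \right)} = 0$ ($z{\left(Z \right)} = 0^{2} = 0$)
$\left(\frac{1}{60 + 51} + z{\left(-10 \right)}\right) 87 = \left(\frac{1}{60 + 51} + 0\right) 87 = \left(\frac{1}{111} + 0\right) 87 = \frac{1}{111} \cdot 87 = \frac{29}{37}$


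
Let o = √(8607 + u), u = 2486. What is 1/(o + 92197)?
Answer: 92197/8500275716 - √11093/8500275716 ≈ 1.0834e-5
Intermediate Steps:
o = √11093 (o = √(8607 + 2486) = √11093 ≈ 105.32)
1/(o + 92197) = 1/(√11093 + 92197) = 1/(92197 + √11093)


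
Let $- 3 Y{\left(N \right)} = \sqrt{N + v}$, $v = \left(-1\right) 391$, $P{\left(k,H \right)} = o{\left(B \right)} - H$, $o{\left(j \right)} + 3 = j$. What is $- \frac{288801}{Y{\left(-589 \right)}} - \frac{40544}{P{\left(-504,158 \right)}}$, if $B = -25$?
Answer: $\frac{20272}{93} - \frac{866403 i \sqrt{5}}{70} \approx 217.98 - 27676.0 i$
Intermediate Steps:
$o{\left(j \right)} = -3 + j$
$P{\left(k,H \right)} = -28 - H$ ($P{\left(k,H \right)} = \left(-3 - 25\right) - H = -28 - H$)
$v = -391$
$Y{\left(N \right)} = - \frac{\sqrt{-391 + N}}{3}$ ($Y{\left(N \right)} = - \frac{\sqrt{N - 391}}{3} = - \frac{\sqrt{-391 + N}}{3}$)
$- \frac{288801}{Y{\left(-589 \right)}} - \frac{40544}{P{\left(-504,158 \right)}} = - \frac{288801}{\left(- \frac{1}{3}\right) \sqrt{-391 - 589}} - \frac{40544}{-28 - 158} = - \frac{288801}{\left(- \frac{1}{3}\right) \sqrt{-980}} - \frac{40544}{-28 - 158} = - \frac{288801}{\left(- \frac{1}{3}\right) 14 i \sqrt{5}} - \frac{40544}{-186} = - \frac{288801}{\left(- \frac{14}{3}\right) i \sqrt{5}} - - \frac{20272}{93} = - 288801 \frac{3 i \sqrt{5}}{70} + \frac{20272}{93} = - \frac{866403 i \sqrt{5}}{70} + \frac{20272}{93} = \frac{20272}{93} - \frac{866403 i \sqrt{5}}{70}$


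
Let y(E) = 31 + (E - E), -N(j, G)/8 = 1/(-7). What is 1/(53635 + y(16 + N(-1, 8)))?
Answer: 1/53666 ≈ 1.8634e-5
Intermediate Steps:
N(j, G) = 8/7 (N(j, G) = -8/(-7) = -8*(-⅐) = 8/7)
y(E) = 31 (y(E) = 31 + 0 = 31)
1/(53635 + y(16 + N(-1, 8))) = 1/(53635 + 31) = 1/53666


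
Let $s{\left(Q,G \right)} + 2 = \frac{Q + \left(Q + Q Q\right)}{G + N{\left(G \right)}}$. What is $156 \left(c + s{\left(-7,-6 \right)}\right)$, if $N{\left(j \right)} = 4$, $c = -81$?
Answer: $-15678$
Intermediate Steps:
$s{\left(Q,G \right)} = -2 + \frac{Q^{2} + 2 Q}{4 + G}$ ($s{\left(Q,G \right)} = -2 + \frac{Q + \left(Q + Q Q\right)}{G + 4} = -2 + \frac{Q + \left(Q + Q^{2}\right)}{4 + G} = -2 + \frac{Q^{2} + 2 Q}{4 + G}$)
$156 \left(c + s{\left(-7,-6 \right)}\right) = 156 \left(-81 + \frac{-8 + \left(-7\right)^{2} - -12 + 2 \left(-7\right)}{4 - 6}\right) = 156 \left(-81 + \frac{-8 + 49 + 12 - 14}{-2}\right) = 156 \left(-81 - \frac{39}{2}\right) = 156 \left(- \frac{201}{2}\right) = -15678$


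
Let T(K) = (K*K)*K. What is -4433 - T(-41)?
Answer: 64488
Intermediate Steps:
T(K) = K³ (T(K) = K²*K = K³)
-4433 - T(-41) = -4433 - 1*(-41)³ = -4433 - 1*(-68921) = -4433 + 68921 = 64488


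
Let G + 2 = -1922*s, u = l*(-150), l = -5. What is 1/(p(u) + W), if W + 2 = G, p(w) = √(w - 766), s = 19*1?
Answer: -18261/666928250 - I/333464125 ≈ -2.7381e-5 - 2.9988e-9*I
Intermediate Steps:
s = 19
u = 750 (u = -5*(-150) = 750)
G = -36520 (G = -2 - 1922*19 = -2 - 36518 = -36520)
p(w) = √(-766 + w)
W = -36522 (W = -2 - 36520 = -36522)
1/(p(u) + W) = 1/(√(-766 + 750) - 36522) = 1/(√(-16) - 36522) = 1/(4*I - 36522) = 1/(-36522 + 4*I) = (-36522 - 4*I)/1333856500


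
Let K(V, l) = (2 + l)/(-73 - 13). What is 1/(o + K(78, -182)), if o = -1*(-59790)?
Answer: 43/2571060 ≈ 1.6725e-5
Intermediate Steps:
K(V, l) = -1/43 - l/86 (K(V, l) = (2 + l)/(-86) = (2 + l)*(-1/86) = -1/43 - l/86)
o = 59790
1/(o + K(78, -182)) = 1/(59790 + (-1/43 - 1/86*(-182))) = 1/(59790 + (-1/43 + 91/43)) = 1/(59790 + 90/43) = 1/(2571060/43) = 43/2571060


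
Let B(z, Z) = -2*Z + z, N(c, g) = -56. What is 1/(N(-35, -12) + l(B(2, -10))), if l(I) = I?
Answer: -1/34 ≈ -0.029412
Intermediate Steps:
B(z, Z) = z - 2*Z
1/(N(-35, -12) + l(B(2, -10))) = 1/(-56 + (2 - 2*(-10))) = 1/(-56 + (2 + 20)) = 1/(-56 + 22) = 1/(-34) = -1/34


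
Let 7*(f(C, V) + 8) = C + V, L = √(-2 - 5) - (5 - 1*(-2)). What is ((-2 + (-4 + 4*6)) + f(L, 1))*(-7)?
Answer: -64 - I*√7 ≈ -64.0 - 2.6458*I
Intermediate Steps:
L = -7 + I*√7 (L = √(-7) - (5 + 2) = I*√7 - 1*7 = I*√7 - 7 = -7 + I*√7 ≈ -7.0 + 2.6458*I)
f(C, V) = -8 + C/7 + V/7 (f(C, V) = -8 + (C + V)/7 = -8 + (C/7 + V/7) = -8 + C/7 + V/7)
((-2 + (-4 + 4*6)) + f(L, 1))*(-7) = ((-2 + (-4 + 4*6)) + (-8 + (-7 + I*√7)/7 + (⅐)*1))*(-7) = ((-2 + (-4 + 24)) + (-8 + (-1 + I*√7/7) + ⅐))*(-7) = ((-2 + 20) + (-62/7 + I*√7/7))*(-7) = (18 + (-62/7 + I*√7/7))*(-7) = (64/7 + I*√7/7)*(-7) = -64 - I*√7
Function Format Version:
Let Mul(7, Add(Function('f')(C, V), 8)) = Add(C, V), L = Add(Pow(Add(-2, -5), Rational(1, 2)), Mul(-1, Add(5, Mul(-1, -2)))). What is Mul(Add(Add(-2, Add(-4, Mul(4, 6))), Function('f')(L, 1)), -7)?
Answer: Add(-64, Mul(-1, I, Pow(7, Rational(1, 2)))) ≈ Add(-64.000, Mul(-2.6458, I))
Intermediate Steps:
L = Add(-7, Mul(I, Pow(7, Rational(1, 2)))) (L = Add(Pow(-7, Rational(1, 2)), Mul(-1, Add(5, 2))) = Add(Mul(I, Pow(7, Rational(1, 2))), Mul(-1, 7)) = Add(Mul(I, Pow(7, Rational(1, 2))), -7) = Add(-7, Mul(I, Pow(7, Rational(1, 2)))) ≈ Add(-7.0000, Mul(2.6458, I)))
Function('f')(C, V) = Add(-8, Mul(Rational(1, 7), C), Mul(Rational(1, 7), V)) (Function('f')(C, V) = Add(-8, Mul(Rational(1, 7), Add(C, V))) = Add(-8, Add(Mul(Rational(1, 7), C), Mul(Rational(1, 7), V))) = Add(-8, Mul(Rational(1, 7), C), Mul(Rational(1, 7), V)))
Mul(Add(Add(-2, Add(-4, Mul(4, 6))), Function('f')(L, 1)), -7) = Mul(Add(Add(-2, Add(-4, Mul(4, 6))), Add(-8, Mul(Rational(1, 7), Add(-7, Mul(I, Pow(7, Rational(1, 2))))), Mul(Rational(1, 7), 1))), -7) = Mul(Add(Add(-2, Add(-4, 24)), Add(-8, Add(-1, Mul(Rational(1, 7), I, Pow(7, Rational(1, 2)))), Rational(1, 7))), -7) = Mul(Add(Add(-2, 20), Add(Rational(-62, 7), Mul(Rational(1, 7), I, Pow(7, Rational(1, 2))))), -7) = Mul(Add(18, Add(Rational(-62, 7), Mul(Rational(1, 7), I, Pow(7, Rational(1, 2))))), -7) = Mul(Add(Rational(64, 7), Mul(Rational(1, 7), I, Pow(7, Rational(1, 2)))), -7) = Add(-64, Mul(-1, I, Pow(7, Rational(1, 2))))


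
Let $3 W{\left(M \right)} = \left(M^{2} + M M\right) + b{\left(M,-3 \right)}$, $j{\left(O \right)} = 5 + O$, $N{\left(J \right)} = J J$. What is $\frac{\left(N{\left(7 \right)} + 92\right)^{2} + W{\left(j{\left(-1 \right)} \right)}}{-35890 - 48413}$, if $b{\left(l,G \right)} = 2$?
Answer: $- \frac{59677}{252909} \approx -0.23596$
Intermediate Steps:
$N{\left(J \right)} = J^{2}$
$W{\left(M \right)} = \frac{2}{3} + \frac{2 M^{2}}{3}$ ($W{\left(M \right)} = \frac{\left(M^{2} + M M\right) + 2}{3} = \frac{\left(M^{2} + M^{2}\right) + 2}{3} = \frac{2 M^{2} + 2}{3} = \frac{2 + 2 M^{2}}{3} = \frac{2}{3} + \frac{2 M^{2}}{3}$)
$\frac{\left(N{\left(7 \right)} + 92\right)^{2} + W{\left(j{\left(-1 \right)} \right)}}{-35890 - 48413} = \frac{\left(7^{2} + 92\right)^{2} + \left(\frac{2}{3} + \frac{2 \left(5 - 1\right)^{2}}{3}\right)}{-35890 - 48413} = \frac{\left(49 + 92\right)^{2} + \left(\frac{2}{3} + \frac{2 \cdot 4^{2}}{3}\right)}{-84303} = \left(141^{2} + \left(\frac{2}{3} + \frac{2}{3} \cdot 16\right)\right) \left(- \frac{1}{84303}\right) = \left(19881 + \left(\frac{2}{3} + \frac{32}{3}\right)\right) \left(- \frac{1}{84303}\right) = \left(19881 + \frac{34}{3}\right) \left(- \frac{1}{84303}\right) = \frac{59677}{3} \left(- \frac{1}{84303}\right) = - \frac{59677}{252909}$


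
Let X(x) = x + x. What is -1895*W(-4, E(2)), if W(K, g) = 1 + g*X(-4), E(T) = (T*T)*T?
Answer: 119385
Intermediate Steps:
X(x) = 2*x
E(T) = T**3 (E(T) = T**2*T = T**3)
W(K, g) = 1 - 8*g (W(K, g) = 1 + g*(2*(-4)) = 1 + g*(-8) = 1 - 8*g)
-1895*W(-4, E(2)) = -1895*(1 - 8*2**3) = -1895*(1 - 8*8) = -1895*(1 - 64) = -1895*(-63) = 119385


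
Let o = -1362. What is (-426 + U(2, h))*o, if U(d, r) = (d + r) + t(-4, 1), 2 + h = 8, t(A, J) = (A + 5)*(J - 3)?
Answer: 572040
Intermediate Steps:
t(A, J) = (-3 + J)*(5 + A) (t(A, J) = (5 + A)*(-3 + J) = (-3 + J)*(5 + A))
h = 6 (h = -2 + 8 = 6)
U(d, r) = -2 + d + r (U(d, r) = (d + r) + (-15 - 3*(-4) + 5*1 - 4*1) = (d + r) + (-15 + 12 + 5 - 4) = (d + r) - 2 = -2 + d + r)
(-426 + U(2, h))*o = (-426 + (-2 + 2 + 6))*(-1362) = (-426 + 6)*(-1362) = -420*(-1362) = 572040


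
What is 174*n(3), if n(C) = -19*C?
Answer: -9918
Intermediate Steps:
174*n(3) = 174*(-19*3) = 174*(-57) = -9918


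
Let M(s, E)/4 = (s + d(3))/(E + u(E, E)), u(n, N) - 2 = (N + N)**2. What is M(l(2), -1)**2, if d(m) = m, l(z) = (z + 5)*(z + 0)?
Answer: 4624/25 ≈ 184.96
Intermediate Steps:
u(n, N) = 2 + 4*N**2 (u(n, N) = 2 + (N + N)**2 = 2 + (2*N)**2 = 2 + 4*N**2)
l(z) = z*(5 + z) (l(z) = (5 + z)*z = z*(5 + z))
M(s, E) = 4*(3 + s)/(2 + E + 4*E**2) (M(s, E) = 4*((s + 3)/(E + (2 + 4*E**2))) = 4*((3 + s)/(2 + E + 4*E**2)) = 4*(3 + s)/(2 + E + 4*E**2))
M(l(2), -1)**2 = (4*(3 + 2*(5 + 2))/(2 - 1 + 4*(-1)**2))**2 = (4*(3 + 2*7)/(2 - 1 + 4*1))**2 = (4*(3 + 14)/(2 - 1 + 4))**2 = (4*17/5)**2 = (4*(1/5)*17)**2 = (68/5)**2 = 4624/25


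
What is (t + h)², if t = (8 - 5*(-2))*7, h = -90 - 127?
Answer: 8281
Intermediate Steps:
h = -217
t = 126 (t = (8 + 10)*7 = 18*7 = 126)
(t + h)² = (126 - 217)² = (-91)² = 8281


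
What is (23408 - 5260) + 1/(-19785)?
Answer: 359058179/19785 ≈ 18148.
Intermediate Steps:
(23408 - 5260) + 1/(-19785) = 18148 - 1/19785 = 359058179/19785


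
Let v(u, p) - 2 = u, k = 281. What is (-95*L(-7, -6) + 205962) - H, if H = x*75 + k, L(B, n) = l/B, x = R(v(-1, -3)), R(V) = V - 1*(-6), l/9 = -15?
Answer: 1423267/7 ≈ 2.0332e+5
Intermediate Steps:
l = -135 (l = 9*(-15) = -135)
v(u, p) = 2 + u
R(V) = 6 + V (R(V) = V + 6 = 6 + V)
x = 7 (x = 6 + (2 - 1) = 6 + 1 = 7)
L(B, n) = -135/B
H = 806 (H = 7*75 + 281 = 525 + 281 = 806)
(-95*L(-7, -6) + 205962) - H = (-(-12825)/(-7) + 205962) - 1*806 = (-(-12825)*(-1)/7 + 205962) - 806 = (-95*135/7 + 205962) - 806 = (-12825/7 + 205962) - 806 = 1428909/7 - 806 = 1423267/7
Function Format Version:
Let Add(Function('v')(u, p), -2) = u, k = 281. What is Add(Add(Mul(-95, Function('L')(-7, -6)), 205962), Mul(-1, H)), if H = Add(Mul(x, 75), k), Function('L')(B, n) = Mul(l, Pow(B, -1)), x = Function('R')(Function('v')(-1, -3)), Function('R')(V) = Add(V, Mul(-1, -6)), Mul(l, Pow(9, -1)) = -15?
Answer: Rational(1423267, 7) ≈ 2.0332e+5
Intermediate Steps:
l = -135 (l = Mul(9, -15) = -135)
Function('v')(u, p) = Add(2, u)
Function('R')(V) = Add(6, V) (Function('R')(V) = Add(V, 6) = Add(6, V))
x = 7 (x = Add(6, Add(2, -1)) = Add(6, 1) = 7)
Function('L')(B, n) = Mul(-135, Pow(B, -1))
H = 806 (H = Add(Mul(7, 75), 281) = Add(525, 281) = 806)
Add(Add(Mul(-95, Function('L')(-7, -6)), 205962), Mul(-1, H)) = Add(Add(Mul(-95, Mul(-135, Pow(-7, -1))), 205962), Mul(-1, 806)) = Add(Add(Mul(-95, Mul(-135, Rational(-1, 7))), 205962), -806) = Add(Add(Mul(-95, Rational(135, 7)), 205962), -806) = Add(Add(Rational(-12825, 7), 205962), -806) = Add(Rational(1428909, 7), -806) = Rational(1423267, 7)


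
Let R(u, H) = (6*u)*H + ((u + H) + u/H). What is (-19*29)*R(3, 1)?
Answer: -13775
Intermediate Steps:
R(u, H) = H + u + u/H + 6*H*u (R(u, H) = 6*H*u + ((H + u) + u/H) = 6*H*u + (H + u + u/H) = H + u + u/H + 6*H*u)
(-19*29)*R(3, 1) = (-19*29)*(1 + 3 + 3/1 + 6*1*3) = -551*(1 + 3 + 3*1 + 18) = -551*(1 + 3 + 3 + 18) = -551*25 = -13775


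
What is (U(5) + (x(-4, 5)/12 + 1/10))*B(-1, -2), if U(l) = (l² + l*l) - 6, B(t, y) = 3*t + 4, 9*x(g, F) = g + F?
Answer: 23819/540 ≈ 44.109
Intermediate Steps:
x(g, F) = F/9 + g/9 (x(g, F) = (g + F)/9 = (F + g)/9 = F/9 + g/9)
B(t, y) = 4 + 3*t
U(l) = -6 + 2*l² (U(l) = (l² + l²) - 6 = 2*l² - 6 = -6 + 2*l²)
(U(5) + (x(-4, 5)/12 + 1/10))*B(-1, -2) = ((-6 + 2*5²) + (((⅑)*5 + (⅑)*(-4))/12 + 1/10))*(4 + 3*(-1)) = ((-6 + 2*25) + ((5/9 - 4/9)*(1/12) + 1*(⅒)))*(4 - 3) = ((-6 + 50) + ((⅑)*(1/12) + ⅒))*1 = (44 + (1/108 + ⅒))*1 = (44 + 59/540)*1 = (23819/540)*1 = 23819/540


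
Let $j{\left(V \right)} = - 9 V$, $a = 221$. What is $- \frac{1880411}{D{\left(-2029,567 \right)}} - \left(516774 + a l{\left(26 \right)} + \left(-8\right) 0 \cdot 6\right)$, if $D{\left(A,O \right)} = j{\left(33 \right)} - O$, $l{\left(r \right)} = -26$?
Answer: $- \frac{439647781}{864} \approx -5.0885 \cdot 10^{5}$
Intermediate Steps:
$D{\left(A,O \right)} = -297 - O$ ($D{\left(A,O \right)} = \left(-9\right) 33 - O = -297 - O$)
$- \frac{1880411}{D{\left(-2029,567 \right)}} - \left(516774 + a l{\left(26 \right)} + \left(-8\right) 0 \cdot 6\right) = - \frac{1880411}{-297 - 567} - \left(516774 - 5746 + \left(-8\right) 0 \cdot 6\right) = - \frac{1880411}{-297 - 567} - 511028 = - \frac{1880411}{-864} - 511028 = \left(-1880411\right) \left(- \frac{1}{864}\right) - 511028 = \frac{1880411}{864} + \left(-516774 + 5746\right) = \frac{1880411}{864} - 511028 = - \frac{439647781}{864}$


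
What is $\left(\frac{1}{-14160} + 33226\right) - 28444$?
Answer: $\frac{67713119}{14160} \approx 4782.0$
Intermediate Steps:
$\left(\frac{1}{-14160} + 33226\right) - 28444 = \left(- \frac{1}{14160} + 33226\right) - 28444 = \frac{470480159}{14160} - 28444 = \frac{67713119}{14160}$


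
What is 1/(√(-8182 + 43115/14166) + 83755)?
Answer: 169496190/14196169945321 - 3*I*√3721806422/14196169945321 ≈ 1.194e-5 - 1.2892e-8*I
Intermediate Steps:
1/(√(-8182 + 43115/14166) + 83755) = 1/(√(-115863097/14166) + 83755) = 1/(7*I*√3721806422/4722 + 83755) = 1/(83755 + 7*I*√3721806422/4722)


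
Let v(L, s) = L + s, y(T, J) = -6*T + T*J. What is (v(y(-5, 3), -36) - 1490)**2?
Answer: 2283121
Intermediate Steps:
y(T, J) = -6*T + J*T
(v(y(-5, 3), -36) - 1490)**2 = ((-5*(-6 + 3) - 36) - 1490)**2 = ((-5*(-3) - 36) - 1490)**2 = ((15 - 36) - 1490)**2 = (-21 - 1490)**2 = (-1511)**2 = 2283121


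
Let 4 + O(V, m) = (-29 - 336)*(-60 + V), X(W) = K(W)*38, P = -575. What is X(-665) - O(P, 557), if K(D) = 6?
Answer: -231543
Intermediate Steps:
X(W) = 228 (X(W) = 6*38 = 228)
O(V, m) = 21896 - 365*V (O(V, m) = -4 + (-29 - 336)*(-60 + V) = -4 - 365*(-60 + V) = -4 + (21900 - 365*V) = 21896 - 365*V)
X(-665) - O(P, 557) = 228 - (21896 - 365*(-575)) = 228 - (21896 + 209875) = 228 - 1*231771 = 228 - 231771 = -231543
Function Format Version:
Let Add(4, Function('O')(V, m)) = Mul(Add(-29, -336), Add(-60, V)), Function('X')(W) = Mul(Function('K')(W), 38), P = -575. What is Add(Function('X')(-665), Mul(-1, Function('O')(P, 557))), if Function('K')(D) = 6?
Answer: -231543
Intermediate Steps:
Function('X')(W) = 228 (Function('X')(W) = Mul(6, 38) = 228)
Function('O')(V, m) = Add(21896, Mul(-365, V)) (Function('O')(V, m) = Add(-4, Mul(Add(-29, -336), Add(-60, V))) = Add(-4, Mul(-365, Add(-60, V))) = Add(-4, Add(21900, Mul(-365, V))) = Add(21896, Mul(-365, V)))
Add(Function('X')(-665), Mul(-1, Function('O')(P, 557))) = Add(228, Mul(-1, Add(21896, Mul(-365, -575)))) = Add(228, Mul(-1, Add(21896, 209875))) = Add(228, Mul(-1, 231771)) = Add(228, -231771) = -231543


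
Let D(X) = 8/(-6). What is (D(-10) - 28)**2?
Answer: 7744/9 ≈ 860.44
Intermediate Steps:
D(X) = -4/3 (D(X) = 8*(-1/6) = -4/3)
(D(-10) - 28)**2 = (-4/3 - 28)**2 = (-88/3)**2 = 7744/9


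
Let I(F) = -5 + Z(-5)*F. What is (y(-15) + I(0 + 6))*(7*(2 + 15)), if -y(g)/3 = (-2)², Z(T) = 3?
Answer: 119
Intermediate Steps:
y(g) = -12 (y(g) = -3*(-2)² = -3*4 = -12)
I(F) = -5 + 3*F
(y(-15) + I(0 + 6))*(7*(2 + 15)) = (-12 + (-5 + 3*(0 + 6)))*(7*(2 + 15)) = (-12 + (-5 + 3*6))*(7*17) = (-12 + (-5 + 18))*119 = (-12 + 13)*119 = 1*119 = 119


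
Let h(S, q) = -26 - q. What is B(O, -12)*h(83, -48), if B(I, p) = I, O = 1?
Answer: 22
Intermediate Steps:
B(O, -12)*h(83, -48) = 1*(-26 - 1*(-48)) = 1*(-26 + 48) = 1*22 = 22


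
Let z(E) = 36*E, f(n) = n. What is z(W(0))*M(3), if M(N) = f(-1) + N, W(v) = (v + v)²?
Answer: 0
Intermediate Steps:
W(v) = 4*v² (W(v) = (2*v)² = 4*v²)
M(N) = -1 + N
z(W(0))*M(3) = (36*(4*0²))*(-1 + 3) = (36*(4*0))*2 = (36*0)*2 = 0*2 = 0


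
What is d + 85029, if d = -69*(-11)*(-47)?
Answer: 49356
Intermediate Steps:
d = -35673 (d = 759*(-47) = -35673)
d + 85029 = -35673 + 85029 = 49356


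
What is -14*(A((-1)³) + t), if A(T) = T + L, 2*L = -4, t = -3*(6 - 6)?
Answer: 42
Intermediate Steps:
t = 0 (t = -3*0 = 0)
L = -2 (L = (½)*(-4) = -2)
A(T) = -2 + T (A(T) = T - 2 = -2 + T)
-14*(A((-1)³) + t) = -14*((-2 + (-1)³) + 0) = -14*((-2 - 1) + 0) = -14*(-3 + 0) = -14*(-3) = 42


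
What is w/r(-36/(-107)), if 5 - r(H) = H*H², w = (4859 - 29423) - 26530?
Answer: -62592347042/6078559 ≈ -10297.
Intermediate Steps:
w = -51094 (w = -24564 - 26530 = -51094)
r(H) = 5 - H³ (r(H) = 5 - H*H² = 5 - H³)
w/r(-36/(-107)) = -51094/(5 - (-36/(-107))³) = -51094/(5 - (-36*(-1/107))³) = -51094/(5 - (36/107)³) = -51094/(5 - 1*46656/1225043) = -51094/(5 - 46656/1225043) = -51094/6078559/1225043 = -51094*1225043/6078559 = -62592347042/6078559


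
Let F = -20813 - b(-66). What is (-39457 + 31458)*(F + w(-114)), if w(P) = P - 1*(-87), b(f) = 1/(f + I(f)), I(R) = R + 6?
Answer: 21004086161/126 ≈ 1.6670e+8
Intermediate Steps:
I(R) = 6 + R
b(f) = 1/(6 + 2*f) (b(f) = 1/(f + (6 + f)) = 1/(6 + 2*f))
w(P) = 87 + P (w(P) = P + 87 = 87 + P)
F = -2622437/126 (F = -20813 - 1/(2*(3 - 66)) = -20813 - 1/(2*(-63)) = -20813 - (-1)/(2*63) = -20813 - 1*(-1/126) = -20813 + 1/126 = -2622437/126 ≈ -20813.)
(-39457 + 31458)*(F + w(-114)) = (-39457 + 31458)*(-2622437/126 + (87 - 114)) = -7999*(-2622437/126 - 27) = -7999*(-2625839/126) = 21004086161/126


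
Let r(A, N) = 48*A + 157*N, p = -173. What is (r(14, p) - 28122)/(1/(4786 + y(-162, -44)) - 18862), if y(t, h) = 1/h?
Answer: 11500148213/3972016502 ≈ 2.8953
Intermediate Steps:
(r(14, p) - 28122)/(1/(4786 + y(-162, -44)) - 18862) = ((48*14 + 157*(-173)) - 28122)/(1/(4786 + 1/(-44)) - 18862) = ((672 - 27161) - 28122)/(1/(4786 - 1/44) - 18862) = (-26489 - 28122)/(1/(210583/44) - 18862) = -54611/(44/210583 - 18862) = -54611/(-3972016502/210583) = -54611*(-210583/3972016502) = 11500148213/3972016502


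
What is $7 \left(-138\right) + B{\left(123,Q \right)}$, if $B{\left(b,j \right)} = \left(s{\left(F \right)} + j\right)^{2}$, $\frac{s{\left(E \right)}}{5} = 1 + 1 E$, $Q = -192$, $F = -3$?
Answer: $39838$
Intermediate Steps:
$s{\left(E \right)} = 5 + 5 E$ ($s{\left(E \right)} = 5 \left(1 + 1 E\right) = 5 \left(1 + E\right) = 5 + 5 E$)
$B{\left(b,j \right)} = \left(-10 + j\right)^{2}$ ($B{\left(b,j \right)} = \left(\left(5 + 5 \left(-3\right)\right) + j\right)^{2} = \left(\left(5 - 15\right) + j\right)^{2} = \left(-10 + j\right)^{2}$)
$7 \left(-138\right) + B{\left(123,Q \right)} = 7 \left(-138\right) + \left(-10 - 192\right)^{2} = -966 + \left(-202\right)^{2} = -966 + 40804 = 39838$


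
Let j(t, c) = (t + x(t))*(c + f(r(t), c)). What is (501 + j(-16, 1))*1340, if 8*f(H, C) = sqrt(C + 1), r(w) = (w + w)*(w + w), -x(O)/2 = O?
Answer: 692780 + 2680*sqrt(2) ≈ 6.9657e+5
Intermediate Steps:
x(O) = -2*O
r(w) = 4*w**2 (r(w) = (2*w)*(2*w) = 4*w**2)
f(H, C) = sqrt(1 + C)/8 (f(H, C) = sqrt(C + 1)/8 = sqrt(1 + C)/8)
j(t, c) = -t*(c + sqrt(1 + c)/8) (j(t, c) = (t - 2*t)*(c + sqrt(1 + c)/8) = (-t)*(c + sqrt(1 + c)/8) = -t*(c + sqrt(1 + c)/8))
(501 + j(-16, 1))*1340 = (501 + (1/8)*(-16)*(-sqrt(1 + 1) - 8*1))*1340 = (501 + (1/8)*(-16)*(-sqrt(2) - 8))*1340 = (501 + (1/8)*(-16)*(-8 - sqrt(2)))*1340 = (501 + (16 + 2*sqrt(2)))*1340 = (517 + 2*sqrt(2))*1340 = 692780 + 2680*sqrt(2)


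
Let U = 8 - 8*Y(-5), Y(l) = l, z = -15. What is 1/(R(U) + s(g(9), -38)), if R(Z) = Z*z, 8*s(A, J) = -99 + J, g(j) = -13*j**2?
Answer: -8/5897 ≈ -0.0013566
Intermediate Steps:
s(A, J) = -99/8 + J/8 (s(A, J) = (-99 + J)/8 = -99/8 + J/8)
U = 48 (U = 8 - 8*(-5) = 8 + 40 = 48)
R(Z) = -15*Z (R(Z) = Z*(-15) = -15*Z)
1/(R(U) + s(g(9), -38)) = 1/(-15*48 + (-99/8 + (1/8)*(-38))) = 1/(-720 + (-99/8 - 19/4)) = 1/(-720 - 137/8) = 1/(-5897/8) = -8/5897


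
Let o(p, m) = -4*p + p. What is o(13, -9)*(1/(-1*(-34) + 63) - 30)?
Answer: 113451/97 ≈ 1169.6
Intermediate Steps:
o(p, m) = -3*p
o(13, -9)*(1/(-1*(-34) + 63) - 30) = (-3*13)*(1/(-1*(-34) + 63) - 30) = -39*(1/(34 + 63) - 30) = -39*(1/97 - 30) = -39*(-2909/97) = 113451/97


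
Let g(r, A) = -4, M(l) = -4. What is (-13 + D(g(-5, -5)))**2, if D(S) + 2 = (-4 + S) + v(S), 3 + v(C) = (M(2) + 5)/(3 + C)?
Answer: 729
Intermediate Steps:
v(C) = -3 + 1/(3 + C) (v(C) = -3 + (-4 + 5)/(3 + C) = -3 + 1/(3 + C))
D(S) = -6 + S + (-8 - 3*S)/(3 + S) (D(S) = -2 + ((-4 + S) + (-8 - 3*S)/(3 + S)) = -2 + (-4 + S + (-8 - 3*S)/(3 + S)) = -6 + S + (-8 - 3*S)/(3 + S))
(-13 + D(g(-5, -5)))**2 = (-13 + (-26 + (-4)**2 - 6*(-4))/(3 - 4))**2 = (-13 + (-26 + 16 + 24)/(-1))**2 = (-13 - 1*14)**2 = (-13 - 14)**2 = (-27)**2 = 729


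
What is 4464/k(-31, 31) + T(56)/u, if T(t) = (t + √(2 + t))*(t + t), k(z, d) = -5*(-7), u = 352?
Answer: 55964/385 + 7*√58/22 ≈ 147.78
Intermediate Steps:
k(z, d) = 35
T(t) = 2*t*(t + √(2 + t)) (T(t) = (t + √(2 + t))*(2*t) = 2*t*(t + √(2 + t)))
4464/k(-31, 31) + T(56)/u = 4464/35 + (2*56*(56 + √(2 + 56)))/352 = 4464*(1/35) + (2*56*(56 + √58))*(1/352) = 4464/35 + (6272 + 112*√58)*(1/352) = 4464/35 + (196/11 + 7*√58/22) = 55964/385 + 7*√58/22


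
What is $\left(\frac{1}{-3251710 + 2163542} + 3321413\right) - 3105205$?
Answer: $\frac{235270626943}{1088168} \approx 2.1621 \cdot 10^{5}$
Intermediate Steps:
$\left(\frac{1}{-3251710 + 2163542} + 3321413\right) - 3105205 = \left(\frac{1}{-1088168} + 3321413\right) - 3105205 = \left(- \frac{1}{1088168} + 3321413\right) - 3105205 = \frac{3614255341383}{1088168} - 3105205 = \frac{235270626943}{1088168}$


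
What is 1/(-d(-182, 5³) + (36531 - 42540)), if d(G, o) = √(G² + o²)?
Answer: -6009/36059332 + 41*√29/36059332 ≈ -0.00016052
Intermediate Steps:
1/(-d(-182, 5³) + (36531 - 42540)) = 1/(-√((-182)² + (5³)²) + (36531 - 42540)) = 1/(-√(33124 + 125²) - 6009) = 1/(-√(33124 + 15625) - 6009) = 1/(-√48749 - 6009) = 1/(-41*√29 - 6009) = 1/(-6009 - 41*√29)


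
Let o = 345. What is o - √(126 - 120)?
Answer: 345 - √6 ≈ 342.55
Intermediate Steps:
o - √(126 - 120) = 345 - √(126 - 120) = 345 - √6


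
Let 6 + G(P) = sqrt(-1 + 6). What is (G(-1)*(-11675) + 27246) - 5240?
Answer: 92056 - 11675*sqrt(5) ≈ 65950.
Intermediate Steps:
G(P) = -6 + sqrt(5) (G(P) = -6 + sqrt(-1 + 6) = -6 + sqrt(5))
(G(-1)*(-11675) + 27246) - 5240 = ((-6 + sqrt(5))*(-11675) + 27246) - 5240 = ((70050 - 11675*sqrt(5)) + 27246) - 5240 = (97296 - 11675*sqrt(5)) - 5240 = 92056 - 11675*sqrt(5)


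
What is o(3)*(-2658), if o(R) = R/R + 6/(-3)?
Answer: 2658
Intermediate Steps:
o(R) = -1 (o(R) = 1 + 6*(-1/3) = 1 - 2 = -1)
o(3)*(-2658) = -1*(-2658) = 2658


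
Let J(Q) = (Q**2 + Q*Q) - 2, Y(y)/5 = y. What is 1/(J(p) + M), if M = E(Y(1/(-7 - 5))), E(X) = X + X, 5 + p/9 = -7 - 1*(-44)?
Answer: 6/995311 ≈ 6.0283e-6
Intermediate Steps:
Y(y) = 5*y
p = 288 (p = -45 + 9*(-7 - 1*(-44)) = -45 + 9*(-7 + 44) = -45 + 9*37 = -45 + 333 = 288)
J(Q) = -2 + 2*Q**2 (J(Q) = (Q**2 + Q**2) - 2 = 2*Q**2 - 2 = -2 + 2*Q**2)
E(X) = 2*X
M = -5/6 (M = 2*(5/(-7 - 5)) = 2*(5/(-12)) = 2*(5*(-1/12)) = 2*(-5/12) = -5/6 ≈ -0.83333)
1/(J(p) + M) = 1/((-2 + 2*288**2) - 5/6) = 1/((-2 + 2*82944) - 5/6) = 1/((-2 + 165888) - 5/6) = 1/(165886 - 5/6) = 1/(995311/6) = 6/995311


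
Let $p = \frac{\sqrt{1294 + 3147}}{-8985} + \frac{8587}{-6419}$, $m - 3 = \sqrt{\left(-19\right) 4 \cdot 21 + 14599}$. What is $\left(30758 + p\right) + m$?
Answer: $\frac{197446272}{6419} + \sqrt{13003} - \frac{\sqrt{4441}}{8985} \approx 30874.0$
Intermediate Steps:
$m = 3 + \sqrt{13003}$ ($m = 3 + \sqrt{\left(-19\right) 4 \cdot 21 + 14599} = 3 + \sqrt{\left(-76\right) 21 + 14599} = 3 + \sqrt{-1596 + 14599} = 3 + \sqrt{13003} \approx 117.03$)
$p = - \frac{8587}{6419} - \frac{\sqrt{4441}}{8985}$ ($p = \sqrt{4441} \left(- \frac{1}{8985}\right) + 8587 \left(- \frac{1}{6419}\right) = - \frac{\sqrt{4441}}{8985} - \frac{8587}{6419} = - \frac{8587}{6419} - \frac{\sqrt{4441}}{8985} \approx -1.3452$)
$\left(30758 + p\right) + m = \left(30758 - \left(\frac{8587}{6419} + \frac{\sqrt{4441}}{8985}\right)\right) + \left(3 + \sqrt{13003}\right) = \left(\frac{197427015}{6419} - \frac{\sqrt{4441}}{8985}\right) + \left(3 + \sqrt{13003}\right) = \frac{197446272}{6419} + \sqrt{13003} - \frac{\sqrt{4441}}{8985}$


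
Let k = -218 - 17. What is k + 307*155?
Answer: 47350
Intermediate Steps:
k = -235
k + 307*155 = -235 + 307*155 = -235 + 47585 = 47350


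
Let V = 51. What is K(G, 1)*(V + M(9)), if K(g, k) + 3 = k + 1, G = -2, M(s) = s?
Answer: -60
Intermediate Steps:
K(g, k) = -2 + k (K(g, k) = -3 + (k + 1) = -3 + (1 + k) = -2 + k)
K(G, 1)*(V + M(9)) = (-2 + 1)*(51 + 9) = -1*60 = -60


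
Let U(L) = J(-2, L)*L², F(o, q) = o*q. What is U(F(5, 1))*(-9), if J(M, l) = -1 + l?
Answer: -900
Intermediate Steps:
U(L) = L²*(-1 + L) (U(L) = (-1 + L)*L² = L²*(-1 + L))
U(F(5, 1))*(-9) = ((5*1)²*(-1 + 5*1))*(-9) = (5²*(-1 + 5))*(-9) = (25*4)*(-9) = 100*(-9) = -900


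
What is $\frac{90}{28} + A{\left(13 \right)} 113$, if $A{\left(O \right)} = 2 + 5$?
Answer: $\frac{11119}{14} \approx 794.21$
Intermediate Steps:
$A{\left(O \right)} = 7$
$\frac{90}{28} + A{\left(13 \right)} 113 = \frac{90}{28} + 7 \cdot 113 = 90 \cdot \frac{1}{28} + 791 = \frac{45}{14} + 791 = \frac{11119}{14}$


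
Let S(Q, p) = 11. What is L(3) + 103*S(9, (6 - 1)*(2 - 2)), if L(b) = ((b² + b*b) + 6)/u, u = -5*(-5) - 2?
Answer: 26083/23 ≈ 1134.0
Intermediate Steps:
u = 23 (u = 25 - 2 = 23)
L(b) = 6/23 + 2*b²/23 (L(b) = ((b² + b*b) + 6)/23 = ((b² + b²) + 6)*(1/23) = (2*b² + 6)*(1/23) = (6 + 2*b²)*(1/23) = 6/23 + 2*b²/23)
L(3) + 103*S(9, (6 - 1)*(2 - 2)) = (6/23 + (2/23)*3²) + 103*11 = (6/23 + (2/23)*9) + 1133 = (6/23 + 18/23) + 1133 = 24/23 + 1133 = 26083/23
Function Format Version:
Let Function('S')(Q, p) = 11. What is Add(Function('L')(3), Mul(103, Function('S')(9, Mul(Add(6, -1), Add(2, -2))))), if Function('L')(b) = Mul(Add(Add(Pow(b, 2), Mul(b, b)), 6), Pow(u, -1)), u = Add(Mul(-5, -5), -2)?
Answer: Rational(26083, 23) ≈ 1134.0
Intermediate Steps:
u = 23 (u = Add(25, -2) = 23)
Function('L')(b) = Add(Rational(6, 23), Mul(Rational(2, 23), Pow(b, 2))) (Function('L')(b) = Mul(Add(Add(Pow(b, 2), Mul(b, b)), 6), Pow(23, -1)) = Mul(Add(Add(Pow(b, 2), Pow(b, 2)), 6), Rational(1, 23)) = Mul(Add(Mul(2, Pow(b, 2)), 6), Rational(1, 23)) = Mul(Add(6, Mul(2, Pow(b, 2))), Rational(1, 23)) = Add(Rational(6, 23), Mul(Rational(2, 23), Pow(b, 2))))
Add(Function('L')(3), Mul(103, Function('S')(9, Mul(Add(6, -1), Add(2, -2))))) = Add(Add(Rational(6, 23), Mul(Rational(2, 23), Pow(3, 2))), Mul(103, 11)) = Add(Add(Rational(6, 23), Mul(Rational(2, 23), 9)), 1133) = Add(Add(Rational(6, 23), Rational(18, 23)), 1133) = Add(Rational(24, 23), 1133) = Rational(26083, 23)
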